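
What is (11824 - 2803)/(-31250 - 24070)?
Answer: -3007/18440 ≈ -0.16307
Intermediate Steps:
(11824 - 2803)/(-31250 - 24070) = 9021/(-55320) = 9021*(-1/55320) = -3007/18440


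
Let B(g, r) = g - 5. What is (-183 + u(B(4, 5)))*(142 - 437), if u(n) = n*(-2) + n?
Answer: 53690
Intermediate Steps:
B(g, r) = -5 + g
u(n) = -n (u(n) = -2*n + n = -n)
(-183 + u(B(4, 5)))*(142 - 437) = (-183 - (-5 + 4))*(142 - 437) = (-183 - 1*(-1))*(-295) = (-183 + 1)*(-295) = -182*(-295) = 53690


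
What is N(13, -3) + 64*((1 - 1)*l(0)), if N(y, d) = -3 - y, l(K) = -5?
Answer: -16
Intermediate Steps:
N(13, -3) + 64*((1 - 1)*l(0)) = (-3 - 1*13) + 64*((1 - 1)*(-5)) = (-3 - 13) + 64*(0*(-5)) = -16 + 64*0 = -16 + 0 = -16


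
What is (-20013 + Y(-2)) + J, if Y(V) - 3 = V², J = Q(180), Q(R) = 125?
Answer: -19881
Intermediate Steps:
J = 125
Y(V) = 3 + V²
(-20013 + Y(-2)) + J = (-20013 + (3 + (-2)²)) + 125 = (-20013 + (3 + 4)) + 125 = (-20013 + 7) + 125 = -20006 + 125 = -19881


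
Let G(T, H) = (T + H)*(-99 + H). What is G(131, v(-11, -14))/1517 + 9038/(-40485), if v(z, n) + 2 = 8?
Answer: -529530031/61415745 ≈ -8.6221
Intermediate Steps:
v(z, n) = 6 (v(z, n) = -2 + 8 = 6)
G(T, H) = (-99 + H)*(H + T) (G(T, H) = (H + T)*(-99 + H) = (-99 + H)*(H + T))
G(131, v(-11, -14))/1517 + 9038/(-40485) = (6² - 99*6 - 99*131 + 6*131)/1517 + 9038/(-40485) = (36 - 594 - 12969 + 786)*(1/1517) + 9038*(-1/40485) = -12741*1/1517 - 9038/40485 = -12741/1517 - 9038/40485 = -529530031/61415745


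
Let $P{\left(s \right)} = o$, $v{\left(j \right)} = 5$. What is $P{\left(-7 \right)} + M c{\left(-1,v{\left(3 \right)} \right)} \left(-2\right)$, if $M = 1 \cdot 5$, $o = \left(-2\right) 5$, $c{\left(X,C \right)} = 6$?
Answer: $-70$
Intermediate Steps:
$o = -10$
$P{\left(s \right)} = -10$
$M = 5$
$P{\left(-7 \right)} + M c{\left(-1,v{\left(3 \right)} \right)} \left(-2\right) = -10 + 5 \cdot 6 \left(-2\right) = -10 + 5 \left(-12\right) = -10 - 60 = -70$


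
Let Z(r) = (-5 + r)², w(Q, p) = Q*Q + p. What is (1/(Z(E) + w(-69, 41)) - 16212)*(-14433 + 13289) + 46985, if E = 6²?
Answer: 107154414275/5763 ≈ 1.8594e+7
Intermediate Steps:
E = 36
w(Q, p) = p + Q² (w(Q, p) = Q² + p = p + Q²)
(1/(Z(E) + w(-69, 41)) - 16212)*(-14433 + 13289) + 46985 = (1/((-5 + 36)² + (41 + (-69)²)) - 16212)*(-14433 + 13289) + 46985 = (1/(31² + (41 + 4761)) - 16212)*(-1144) + 46985 = (1/(961 + 4802) - 16212)*(-1144) + 46985 = (1/5763 - 16212)*(-1144) + 46985 = -93429755/5763*(-1144) + 46985 = 106883639720/5763 + 46985 = 107154414275/5763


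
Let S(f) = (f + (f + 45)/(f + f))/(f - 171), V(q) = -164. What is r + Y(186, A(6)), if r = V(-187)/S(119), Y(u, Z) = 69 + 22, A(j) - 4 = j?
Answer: 2310945/14243 ≈ 162.25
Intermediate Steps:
A(j) = 4 + j
Y(u, Z) = 91
S(f) = (f + (45 + f)/(2*f))/(-171 + f) (S(f) = (f + (45 + f)/((2*f)))/(-171 + f) = (f + (45 + f)*(1/(2*f)))/(-171 + f) = (f + (45 + f)/(2*f))/(-171 + f))
r = 1014832/14243 (r = -164*238*(-171 + 119)/(45 + 119 + 2*119²) = -164*(-12376/(45 + 119 + 2*14161)) = -164*(-12376/(45 + 119 + 28322)) = -164/((½)*(1/119)*(-1/52)*28486) = -164/(-14243/6188) = -164*(-6188/14243) = 1014832/14243 ≈ 71.251)
r + Y(186, A(6)) = 1014832/14243 + 91 = 2310945/14243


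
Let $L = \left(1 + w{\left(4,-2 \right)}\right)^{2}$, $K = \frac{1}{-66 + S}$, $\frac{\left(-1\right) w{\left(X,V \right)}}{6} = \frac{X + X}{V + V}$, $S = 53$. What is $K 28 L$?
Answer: $-364$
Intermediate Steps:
$w{\left(X,V \right)} = - \frac{6 X}{V}$ ($w{\left(X,V \right)} = - 6 \frac{X + X}{V + V} = - 6 \frac{2 X}{2 V} = - 6 \cdot 2 X \frac{1}{2 V} = - 6 \frac{X}{V} = - \frac{6 X}{V}$)
$K = - \frac{1}{13}$ ($K = \frac{1}{-66 + 53} = \frac{1}{-13} = - \frac{1}{13} \approx -0.076923$)
$L = 169$ ($L = \left(1 - \frac{24}{-2}\right)^{2} = \left(1 - 24 \left(- \frac{1}{2}\right)\right)^{2} = \left(1 + 12\right)^{2} = 13^{2} = 169$)
$K 28 L = \left(- \frac{1}{13}\right) 28 \cdot 169 = \left(- \frac{28}{13}\right) 169 = -364$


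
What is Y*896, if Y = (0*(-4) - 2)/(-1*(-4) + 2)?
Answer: -896/3 ≈ -298.67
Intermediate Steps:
Y = -⅓ (Y = (0 - 2)/(4 + 2) = -2/6 = -2*⅙ = -⅓ ≈ -0.33333)
Y*896 = -⅓*896 = -896/3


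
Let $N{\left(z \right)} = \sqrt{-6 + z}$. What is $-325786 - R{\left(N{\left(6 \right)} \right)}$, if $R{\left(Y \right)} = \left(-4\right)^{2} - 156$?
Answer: $-325646$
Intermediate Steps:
$R{\left(Y \right)} = -140$ ($R{\left(Y \right)} = 16 - 156 = -140$)
$-325786 - R{\left(N{\left(6 \right)} \right)} = -325786 - -140 = -325786 + 140 = -325646$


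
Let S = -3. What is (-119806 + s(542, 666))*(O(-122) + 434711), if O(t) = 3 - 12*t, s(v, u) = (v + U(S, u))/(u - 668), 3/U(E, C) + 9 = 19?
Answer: -523750111327/10 ≈ -5.2375e+10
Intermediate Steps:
U(E, C) = 3/10 (U(E, C) = 3/(-9 + 19) = 3/10)
s(v, u) = (3/10 + v)/(-668 + u) (s(v, u) = (v + 3/10)/(u - 668) = (3/10 + v)/(-668 + u))
(-119806 + s(542, 666))*(O(-122) + 434711) = (-119806 + (3/10 + 542)/(-668 + 666))*((3 - 12*(-122)) + 434711) = (-119806 + (5423/10)/(-2))*((3 + 1464) + 434711) = (-119806 - 1/2*5423/10)*(1467 + 434711) = (-119806 - 5423/20)*436178 = -2401543/20*436178 = -523750111327/10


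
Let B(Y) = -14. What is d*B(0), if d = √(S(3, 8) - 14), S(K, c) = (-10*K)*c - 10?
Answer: -28*I*√66 ≈ -227.47*I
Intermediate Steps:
S(K, c) = -10 - 10*K*c (S(K, c) = -10*K*c - 10 = -10 - 10*K*c)
d = 2*I*√66 (d = √((-10 - 10*3*8) - 14) = √((-10 - 240) - 14) = √(-250 - 14) = √(-264) = 2*I*√66 ≈ 16.248*I)
d*B(0) = (2*I*√66)*(-14) = -28*I*√66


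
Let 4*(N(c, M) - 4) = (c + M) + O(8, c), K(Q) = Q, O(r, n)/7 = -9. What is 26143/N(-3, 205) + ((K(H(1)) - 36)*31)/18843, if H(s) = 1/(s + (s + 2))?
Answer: 716464879/1062060 ≈ 674.60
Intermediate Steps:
H(s) = 1/(2 + 2*s) (H(s) = 1/(s + (2 + s)) = 1/(2 + 2*s))
O(r, n) = -63 (O(r, n) = 7*(-9) = -63)
N(c, M) = -47/4 + M/4 + c/4 (N(c, M) = 4 + ((c + M) - 63)/4 = 4 + ((M + c) - 63)/4 = 4 + (-63 + M + c)/4 = 4 + (-63/4 + M/4 + c/4) = -47/4 + M/4 + c/4)
26143/N(-3, 205) + ((K(H(1)) - 36)*31)/18843 = 26143/(-47/4 + (¼)*205 + (¼)*(-3)) + ((1/(2*(1 + 1)) - 36)*31)/18843 = 26143/(-47/4 + 205/4 - ¾) + (((½)/2 - 36)*31)*(1/18843) = 26143/(155/4) + (((½)*(½) - 36)*31)*(1/18843) = 26143*(4/155) + ((¼ - 36)*31)*(1/18843) = 104572/155 - 143/4*31*(1/18843) = 104572/155 - 4433/4*1/18843 = 104572/155 - 403/6852 = 716464879/1062060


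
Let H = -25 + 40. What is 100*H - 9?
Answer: 1491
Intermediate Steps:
H = 15
100*H - 9 = 100*15 - 9 = 1500 - 9 = 1491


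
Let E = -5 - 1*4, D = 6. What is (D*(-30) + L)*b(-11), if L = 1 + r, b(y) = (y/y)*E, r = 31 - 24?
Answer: 1548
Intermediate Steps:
r = 7
E = -9 (E = -5 - 4 = -9)
b(y) = -9 (b(y) = (y/y)*(-9) = 1*(-9) = -9)
L = 8 (L = 1 + 7 = 8)
(D*(-30) + L)*b(-11) = (6*(-30) + 8)*(-9) = (-180 + 8)*(-9) = -172*(-9) = 1548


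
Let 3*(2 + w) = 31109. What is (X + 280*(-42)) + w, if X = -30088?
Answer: -94441/3 ≈ -31480.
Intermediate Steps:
w = 31103/3 (w = -2 + (⅓)*31109 = -2 + 31109/3 = 31103/3 ≈ 10368.)
(X + 280*(-42)) + w = (-30088 + 280*(-42)) + 31103/3 = (-30088 - 11760) + 31103/3 = -41848 + 31103/3 = -94441/3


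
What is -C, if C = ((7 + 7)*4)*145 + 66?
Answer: -8186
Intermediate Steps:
C = 8186 (C = (14*4)*145 + 66 = 56*145 + 66 = 8120 + 66 = 8186)
-C = -1*8186 = -8186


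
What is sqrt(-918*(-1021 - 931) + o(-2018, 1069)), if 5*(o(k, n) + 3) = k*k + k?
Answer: sqrt(65149855)/5 ≈ 1614.3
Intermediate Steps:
o(k, n) = -3 + k/5 + k**2/5 (o(k, n) = -3 + (k*k + k)/5 = -3 + (k**2 + k)/5 = -3 + (k + k**2)/5 = -3 + (k/5 + k**2/5) = -3 + k/5 + k**2/5)
sqrt(-918*(-1021 - 931) + o(-2018, 1069)) = sqrt(-918*(-1021 - 931) + (-3 + (1/5)*(-2018) + (1/5)*(-2018)**2)) = sqrt(-918*(-1952) + (-3 - 2018/5 + (1/5)*4072324)) = sqrt(1791936 + (-3 - 2018/5 + 4072324/5)) = sqrt(1791936 + 4070291/5) = sqrt(13029971/5) = sqrt(65149855)/5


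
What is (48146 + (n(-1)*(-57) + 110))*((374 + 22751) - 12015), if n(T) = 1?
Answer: 535490890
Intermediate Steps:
(48146 + (n(-1)*(-57) + 110))*((374 + 22751) - 12015) = (48146 + (1*(-57) + 110))*((374 + 22751) - 12015) = (48146 + (-57 + 110))*(23125 - 12015) = (48146 + 53)*11110 = 48199*11110 = 535490890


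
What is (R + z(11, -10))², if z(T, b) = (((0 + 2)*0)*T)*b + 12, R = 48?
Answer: 3600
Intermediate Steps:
z(T, b) = 12 (z(T, b) = ((2*0)*T)*b + 12 = (0*T)*b + 12 = 0*b + 12 = 0 + 12 = 12)
(R + z(11, -10))² = (48 + 12)² = 60² = 3600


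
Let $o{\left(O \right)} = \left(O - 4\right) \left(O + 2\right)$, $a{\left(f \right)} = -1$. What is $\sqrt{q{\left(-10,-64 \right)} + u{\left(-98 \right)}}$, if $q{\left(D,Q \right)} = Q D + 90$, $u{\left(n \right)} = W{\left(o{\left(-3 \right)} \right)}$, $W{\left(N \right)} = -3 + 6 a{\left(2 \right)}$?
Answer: $\sqrt{721} \approx 26.851$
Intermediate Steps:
$o{\left(O \right)} = \left(-4 + O\right) \left(2 + O\right)$
$W{\left(N \right)} = -9$ ($W{\left(N \right)} = -3 + 6 \left(-1\right) = -3 - 6 = -9$)
$u{\left(n \right)} = -9$
$q{\left(D,Q \right)} = 90 + D Q$ ($q{\left(D,Q \right)} = D Q + 90 = 90 + D Q$)
$\sqrt{q{\left(-10,-64 \right)} + u{\left(-98 \right)}} = \sqrt{\left(90 - -640\right) - 9} = \sqrt{\left(90 + 640\right) - 9} = \sqrt{730 - 9} = \sqrt{721}$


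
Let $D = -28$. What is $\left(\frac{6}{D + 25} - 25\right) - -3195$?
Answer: $3168$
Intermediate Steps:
$\left(\frac{6}{D + 25} - 25\right) - -3195 = \left(\frac{6}{-28 + 25} - 25\right) - -3195 = \left(\frac{6}{-3} - 25\right) + 3195 = \left(6 \left(- \frac{1}{3}\right) - 25\right) + 3195 = \left(-2 - 25\right) + 3195 = -27 + 3195 = 3168$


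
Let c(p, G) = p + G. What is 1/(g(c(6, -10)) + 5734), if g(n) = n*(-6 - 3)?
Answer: 1/5770 ≈ 0.00017331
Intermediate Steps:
c(p, G) = G + p
g(n) = -9*n (g(n) = n*(-9) = -9*n)
1/(g(c(6, -10)) + 5734) = 1/(-9*(-10 + 6) + 5734) = 1/(-9*(-4) + 5734) = 1/(36 + 5734) = 1/5770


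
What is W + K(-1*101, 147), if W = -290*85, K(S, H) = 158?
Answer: -24492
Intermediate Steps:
W = -24650
W + K(-1*101, 147) = -24650 + 158 = -24492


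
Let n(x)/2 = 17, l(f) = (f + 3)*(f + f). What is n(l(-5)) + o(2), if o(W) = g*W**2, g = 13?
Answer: 86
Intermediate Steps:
o(W) = 13*W**2
l(f) = 2*f*(3 + f) (l(f) = (3 + f)*(2*f) = 2*f*(3 + f))
n(x) = 34 (n(x) = 2*17 = 34)
n(l(-5)) + o(2) = 34 + 13*2**2 = 34 + 13*4 = 34 + 52 = 86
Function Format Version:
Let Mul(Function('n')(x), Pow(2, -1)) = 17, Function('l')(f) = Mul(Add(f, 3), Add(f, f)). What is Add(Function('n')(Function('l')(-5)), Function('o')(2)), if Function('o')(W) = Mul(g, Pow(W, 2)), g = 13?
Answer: 86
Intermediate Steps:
Function('o')(W) = Mul(13, Pow(W, 2))
Function('l')(f) = Mul(2, f, Add(3, f)) (Function('l')(f) = Mul(Add(3, f), Mul(2, f)) = Mul(2, f, Add(3, f)))
Function('n')(x) = 34 (Function('n')(x) = Mul(2, 17) = 34)
Add(Function('n')(Function('l')(-5)), Function('o')(2)) = Add(34, Mul(13, Pow(2, 2))) = Add(34, Mul(13, 4)) = Add(34, 52) = 86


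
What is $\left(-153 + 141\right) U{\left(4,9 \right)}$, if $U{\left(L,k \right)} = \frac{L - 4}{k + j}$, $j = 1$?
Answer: $0$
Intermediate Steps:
$U{\left(L,k \right)} = \frac{-4 + L}{1 + k}$ ($U{\left(L,k \right)} = \frac{L - 4}{k + 1} = \frac{-4 + L}{1 + k}$)
$\left(-153 + 141\right) U{\left(4,9 \right)} = \left(-153 + 141\right) \frac{-4 + 4}{1 + 9} = - 12 \cdot \frac{1}{10} \cdot 0 = \left(-12\right) 0 = 0$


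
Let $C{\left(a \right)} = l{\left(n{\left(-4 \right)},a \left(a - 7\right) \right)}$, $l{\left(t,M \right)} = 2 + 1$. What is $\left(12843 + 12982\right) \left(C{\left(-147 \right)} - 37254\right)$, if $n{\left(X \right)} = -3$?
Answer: $-962007075$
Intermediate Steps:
$l{\left(t,M \right)} = 3$
$C{\left(a \right)} = 3$
$\left(12843 + 12982\right) \left(C{\left(-147 \right)} - 37254\right) = \left(12843 + 12982\right) \left(3 - 37254\right) = 25825 \left(-37251\right) = -962007075$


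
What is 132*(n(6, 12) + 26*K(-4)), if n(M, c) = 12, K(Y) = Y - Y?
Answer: 1584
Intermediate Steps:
K(Y) = 0
132*(n(6, 12) + 26*K(-4)) = 132*(12 + 26*0) = 132*(12 + 0) = 132*12 = 1584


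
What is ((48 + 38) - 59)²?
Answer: 729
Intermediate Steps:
((48 + 38) - 59)² = (86 - 59)² = 27² = 729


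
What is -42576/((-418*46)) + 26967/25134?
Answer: 132385555/40273046 ≈ 3.2872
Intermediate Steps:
-42576/((-418*46)) + 26967/25134 = -42576/(-19228) + 26967*(1/25134) = -42576*(-1/19228) + 8989/8378 = 10644/4807 + 8989/8378 = 132385555/40273046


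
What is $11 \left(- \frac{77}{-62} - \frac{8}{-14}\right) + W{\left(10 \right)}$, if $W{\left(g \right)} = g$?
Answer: $\frac{12997}{434} \approx 29.947$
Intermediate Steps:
$11 \left(- \frac{77}{-62} - \frac{8}{-14}\right) + W{\left(10 \right)} = 11 \left(- \frac{77}{-62} - \frac{8}{-14}\right) + 10 = 11 \left(\left(-77\right) \left(- \frac{1}{62}\right) - - \frac{4}{7}\right) + 10 = 11 \left(\frac{77}{62} + \frac{4}{7}\right) + 10 = 11 \cdot \frac{787}{434} + 10 = \frac{8657}{434} + 10 = \frac{12997}{434}$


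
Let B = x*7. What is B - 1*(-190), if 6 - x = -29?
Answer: 435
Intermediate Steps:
x = 35 (x = 6 - 1*(-29) = 6 + 29 = 35)
B = 245 (B = 35*7 = 245)
B - 1*(-190) = 245 - 1*(-190) = 245 + 190 = 435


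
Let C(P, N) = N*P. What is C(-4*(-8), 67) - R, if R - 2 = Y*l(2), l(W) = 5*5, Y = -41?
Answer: 3167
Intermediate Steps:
l(W) = 25
R = -1023 (R = 2 - 41*25 = 2 - 1025 = -1023)
C(-4*(-8), 67) - R = 67*(-4*(-8)) - 1*(-1023) = 67*32 + 1023 = 2144 + 1023 = 3167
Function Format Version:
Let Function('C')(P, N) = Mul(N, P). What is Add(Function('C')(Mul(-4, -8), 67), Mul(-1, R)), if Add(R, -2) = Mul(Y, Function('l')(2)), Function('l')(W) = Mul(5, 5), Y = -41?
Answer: 3167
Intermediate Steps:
Function('l')(W) = 25
R = -1023 (R = Add(2, Mul(-41, 25)) = Add(2, -1025) = -1023)
Add(Function('C')(Mul(-4, -8), 67), Mul(-1, R)) = Add(Mul(67, Mul(-4, -8)), Mul(-1, -1023)) = Add(Mul(67, 32), 1023) = Add(2144, 1023) = 3167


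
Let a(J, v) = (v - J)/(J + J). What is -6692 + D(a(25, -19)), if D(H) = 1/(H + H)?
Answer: -294473/44 ≈ -6692.6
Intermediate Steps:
a(J, v) = (v - J)/(2*J) (a(J, v) = (v - J)/((2*J)) = (v - J)*(1/(2*J)) = (v - J)/(2*J))
D(H) = 1/(2*H)
-6692 + D(a(25, -19)) = -6692 + 1/(2*(((1/2)*(-19 - 1*25)/25))) = -6692 + 1/(2*(((1/2)*(1/25)*(-19 - 25)))) = -6692 + 1/(2*(((1/2)*(1/25)*(-44)))) = -6692 + 1/(2*(-22/25)) = -6692 + (1/2)*(-25/22) = -6692 - 25/44 = -294473/44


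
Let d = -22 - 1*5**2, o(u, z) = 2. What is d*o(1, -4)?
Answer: -94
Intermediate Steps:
d = -47 (d = -22 - 1*25 = -22 - 25 = -47)
d*o(1, -4) = -47*2 = -94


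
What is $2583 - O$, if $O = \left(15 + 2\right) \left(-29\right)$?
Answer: $3076$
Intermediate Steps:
$O = -493$ ($O = 17 \left(-29\right) = -493$)
$2583 - O = 2583 - -493 = 2583 + 493 = 3076$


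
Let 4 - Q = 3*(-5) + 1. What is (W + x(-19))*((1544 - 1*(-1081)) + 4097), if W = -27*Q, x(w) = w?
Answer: -3394610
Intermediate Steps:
Q = 18 (Q = 4 - (3*(-5) + 1) = 4 - (-15 + 1) = 4 - 1*(-14) = 4 + 14 = 18)
W = -486 (W = -27*18 = -486)
(W + x(-19))*((1544 - 1*(-1081)) + 4097) = (-486 - 19)*((1544 - 1*(-1081)) + 4097) = -505*((1544 + 1081) + 4097) = -505*(2625 + 4097) = -505*6722 = -3394610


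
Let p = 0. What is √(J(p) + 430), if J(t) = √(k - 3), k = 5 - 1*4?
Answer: √(430 + I*√2) ≈ 20.736 + 0.0341*I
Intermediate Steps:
k = 1 (k = 5 - 4 = 1)
J(t) = I*√2 (J(t) = √(1 - 3) = √(-2) = I*√2)
√(J(p) + 430) = √(I*√2 + 430) = √(430 + I*√2)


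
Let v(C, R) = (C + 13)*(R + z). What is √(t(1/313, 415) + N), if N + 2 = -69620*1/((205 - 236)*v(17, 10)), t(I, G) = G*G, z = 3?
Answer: 7*√5137622529/1209 ≈ 415.00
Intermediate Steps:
t(I, G) = G²
v(C, R) = (3 + R)*(13 + C) (v(C, R) = (C + 13)*(R + 3) = (13 + C)*(3 + R) = (3 + R)*(13 + C))
N = 4544/1209 (N = -2 - 69620*1/((205 - 236)*(39 + 3*17 + 13*10 + 17*10)) = -2 - 69620*(-1/(31*(39 + 51 + 130 + 170))) = -2 - 69620/((-31*390)) = -2 - 69620/(-12090) = -2 - 69620*(-1/12090) = -2 + 6962/1209 = 4544/1209 ≈ 3.7585)
√(t(1/313, 415) + N) = √(415² + 4544/1209) = √(172225 + 4544/1209) = √(208224569/1209) = 7*√5137622529/1209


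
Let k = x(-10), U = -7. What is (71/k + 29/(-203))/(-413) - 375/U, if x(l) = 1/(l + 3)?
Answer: 158355/2891 ≈ 54.775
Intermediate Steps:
x(l) = 1/(3 + l)
k = -⅐ (k = 1/(3 - 10) = 1/(-7) = -⅐ ≈ -0.14286)
(71/k + 29/(-203))/(-413) - 375/U = (71/(-⅐) + 29/(-203))/(-413) - 375/(-7) = (71*(-7) + 29*(-1/203))*(-1/413) - 375*(-⅐) = (-497 - ⅐)*(-1/413) + 375/7 = -3480/7*(-1/413) + 375/7 = 3480/2891 + 375/7 = 158355/2891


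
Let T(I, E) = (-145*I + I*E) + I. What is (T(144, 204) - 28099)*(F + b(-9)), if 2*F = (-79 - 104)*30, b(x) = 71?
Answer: 52033366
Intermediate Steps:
T(I, E) = -144*I + E*I (T(I, E) = (-145*I + E*I) + I = -144*I + E*I)
F = -2745 (F = ((-79 - 104)*30)/2 = (-183*30)/2 = (½)*(-5490) = -2745)
(T(144, 204) - 28099)*(F + b(-9)) = (144*(-144 + 204) - 28099)*(-2745 + 71) = (144*60 - 28099)*(-2674) = (8640 - 28099)*(-2674) = -19459*(-2674) = 52033366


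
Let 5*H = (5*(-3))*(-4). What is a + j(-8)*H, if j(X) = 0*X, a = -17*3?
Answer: -51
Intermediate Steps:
a = -51
j(X) = 0
H = 12 (H = ((5*(-3))*(-4))/5 = (-15*(-4))/5 = (⅕)*60 = 12)
a + j(-8)*H = -51 + 0*12 = -51 + 0 = -51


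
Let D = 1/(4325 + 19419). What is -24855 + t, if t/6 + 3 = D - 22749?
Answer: -1915749021/11872 ≈ -1.6137e+5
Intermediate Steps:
D = 1/23744 ≈ 4.2116e-5
t = -1620670461/11872 (t = -18 + 6*(1/23744 - 22749) = -18 + 6*(-540152255/23744) = -18 - 1620456765/11872 = -1620670461/11872 ≈ -1.3651e+5)
-24855 + t = -24855 - 1620670461/11872 = -1915749021/11872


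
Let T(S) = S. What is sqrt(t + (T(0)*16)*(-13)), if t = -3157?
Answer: I*sqrt(3157) ≈ 56.187*I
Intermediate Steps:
sqrt(t + (T(0)*16)*(-13)) = sqrt(-3157 + (0*16)*(-13)) = sqrt(-3157 + 0*(-13)) = sqrt(-3157 + 0) = sqrt(-3157) = I*sqrt(3157)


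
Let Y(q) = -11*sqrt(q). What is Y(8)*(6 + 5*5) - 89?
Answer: -89 - 682*sqrt(2) ≈ -1053.5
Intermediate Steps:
Y(8)*(6 + 5*5) - 89 = (-22*sqrt(2))*(6 + 5*5) - 89 = (-22*sqrt(2))*(6 + 25) - 89 = -22*sqrt(2)*31 - 89 = -682*sqrt(2) - 89 = -89 - 682*sqrt(2)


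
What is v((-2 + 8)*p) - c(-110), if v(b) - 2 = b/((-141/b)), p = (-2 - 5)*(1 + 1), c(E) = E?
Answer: 2912/47 ≈ 61.957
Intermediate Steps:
p = -14 (p = -7*2 = -14)
v(b) = 2 - b²/141 (v(b) = 2 + b/((-141/b)) = 2 + b*(-b/141) = 2 - b²/141)
v((-2 + 8)*p) - c(-110) = (2 - 196*(-2 + 8)²/141) - 1*(-110) = (2 - (6*(-14))²/141) + 110 = (2 - 1/141*(-84)²) + 110 = (2 - 1/141*7056) + 110 = (2 - 2352/47) + 110 = -2258/47 + 110 = 2912/47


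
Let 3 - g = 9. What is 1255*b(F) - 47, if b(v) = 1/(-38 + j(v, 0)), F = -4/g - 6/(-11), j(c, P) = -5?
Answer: -3276/43 ≈ -76.186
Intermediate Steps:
g = -6 (g = 3 - 1*9 = 3 - 9 = -6)
F = 40/33 (F = -4/(-6) - 6/(-11) = -4*(-⅙) - 6*(-1/11) = ⅔ + 6/11 = 40/33 ≈ 1.2121)
b(v) = -1/43 (b(v) = 1/(-38 - 5) = 1/(-43) = -1/43)
1255*b(F) - 47 = 1255*(-1/43) - 47 = -1255/43 - 47 = -3276/43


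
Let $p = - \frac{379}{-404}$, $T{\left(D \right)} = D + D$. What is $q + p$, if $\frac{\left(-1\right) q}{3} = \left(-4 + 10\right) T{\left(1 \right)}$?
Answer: $- \frac{14165}{404} \approx -35.062$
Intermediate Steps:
$T{\left(D \right)} = 2 D$
$p = \frac{379}{404}$ ($p = \left(-379\right) \left(- \frac{1}{404}\right) = \frac{379}{404} \approx 0.93812$)
$q = -36$ ($q = - 3 \left(-4 + 10\right) 2 \cdot 1 = - 3 \cdot 6 \cdot 2 = \left(-3\right) 12 = -36$)
$q + p = -36 + \frac{379}{404} = - \frac{14165}{404}$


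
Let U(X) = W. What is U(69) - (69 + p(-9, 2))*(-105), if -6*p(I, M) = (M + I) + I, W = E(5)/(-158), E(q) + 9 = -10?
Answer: 1188969/158 ≈ 7525.1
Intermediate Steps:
E(q) = -19 (E(q) = -9 - 10 = -19)
W = 19/158 (W = -19/(-158) = -19*(-1/158) = 19/158 ≈ 0.12025)
U(X) = 19/158
p(I, M) = -I/3 - M/6 (p(I, M) = -((M + I) + I)/6 = -((I + M) + I)/6 = -(M + 2*I)/6 = -I/3 - M/6)
U(69) - (69 + p(-9, 2))*(-105) = 19/158 - (69 + (-⅓*(-9) - ⅙*2))*(-105) = 19/158 - (69 + (3 - ⅓))*(-105) = 19/158 - (69 + 8/3)*(-105) = 19/158 - 215*(-105)/3 = 19/158 - 1*(-7525) = 19/158 + 7525 = 1188969/158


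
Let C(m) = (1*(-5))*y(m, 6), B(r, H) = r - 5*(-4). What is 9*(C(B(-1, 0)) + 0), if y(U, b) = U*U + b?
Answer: -16515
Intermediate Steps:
B(r, H) = 20 + r (B(r, H) = r + 20 = 20 + r)
y(U, b) = b + U² (y(U, b) = U² + b = b + U²)
C(m) = -30 - 5*m² (C(m) = (1*(-5))*(6 + m²) = -5*(6 + m²) = -30 - 5*m²)
9*(C(B(-1, 0)) + 0) = 9*((-30 - 5*(20 - 1)²) + 0) = 9*((-30 - 5*19²) + 0) = 9*((-30 - 5*361) + 0) = 9*((-30 - 1805) + 0) = 9*(-1835 + 0) = 9*(-1835) = -16515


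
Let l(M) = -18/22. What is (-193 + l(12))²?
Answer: 4545424/121 ≈ 37566.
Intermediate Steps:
l(M) = -9/11 (l(M) = -18*1/22 = -9/11)
(-193 + l(12))² = (-193 - 9/11)² = (-2132/11)² = 4545424/121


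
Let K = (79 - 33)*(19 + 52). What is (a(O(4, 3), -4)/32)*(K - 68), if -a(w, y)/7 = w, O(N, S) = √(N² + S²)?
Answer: -55965/16 ≈ -3497.8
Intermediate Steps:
K = 3266 (K = 46*71 = 3266)
a(w, y) = -7*w
(a(O(4, 3), -4)/32)*(K - 68) = (-7*√(4² + 3²)/32)*(3266 - 68) = (-7*√(16 + 9)*(1/32))*3198 = (-7*√25*(1/32))*3198 = (-7*5*(1/32))*3198 = -35*1/32*3198 = -35/32*3198 = -55965/16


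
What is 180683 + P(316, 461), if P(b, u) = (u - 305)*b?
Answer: 229979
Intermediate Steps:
P(b, u) = b*(-305 + u) (P(b, u) = (-305 + u)*b = b*(-305 + u))
180683 + P(316, 461) = 180683 + 316*(-305 + 461) = 180683 + 316*156 = 180683 + 49296 = 229979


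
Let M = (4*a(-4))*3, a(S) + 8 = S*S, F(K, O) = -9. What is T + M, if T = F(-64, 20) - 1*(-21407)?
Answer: 21494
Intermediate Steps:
a(S) = -8 + S² (a(S) = -8 + S*S = -8 + S²)
T = 21398 (T = -9 - 1*(-21407) = -9 + 21407 = 21398)
M = 96 (M = (4*(-8 + (-4)²))*3 = (4*(-8 + 16))*3 = (4*8)*3 = 32*3 = 96)
T + M = 21398 + 96 = 21494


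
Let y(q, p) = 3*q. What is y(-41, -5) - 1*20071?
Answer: -20194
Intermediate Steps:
y(-41, -5) - 1*20071 = 3*(-41) - 1*20071 = -123 - 20071 = -20194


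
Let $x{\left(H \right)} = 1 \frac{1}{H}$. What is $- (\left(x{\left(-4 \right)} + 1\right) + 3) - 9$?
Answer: $- \frac{51}{4} \approx -12.75$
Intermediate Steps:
$x{\left(H \right)} = \frac{1}{H}$
$- (\left(x{\left(-4 \right)} + 1\right) + 3) - 9 = - (\left(\frac{1}{-4} + 1\right) + 3) - 9 = - (\left(- \frac{1}{4} + 1\right) + 3) - 9 = - (\frac{3}{4} + 3) - 9 = \left(-1\right) \frac{15}{4} - 9 = - \frac{15}{4} - 9 = - \frac{51}{4}$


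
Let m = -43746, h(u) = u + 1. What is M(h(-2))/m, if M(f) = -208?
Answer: 104/21873 ≈ 0.0047547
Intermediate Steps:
h(u) = 1 + u
M(h(-2))/m = -208/(-43746) = -208*(-1/43746) = 104/21873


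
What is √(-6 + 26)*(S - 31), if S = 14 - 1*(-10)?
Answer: -14*√5 ≈ -31.305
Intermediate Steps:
S = 24 (S = 14 + 10 = 24)
√(-6 + 26)*(S - 31) = √(-6 + 26)*(24 - 31) = √20*(-7) = (2*√5)*(-7) = -14*√5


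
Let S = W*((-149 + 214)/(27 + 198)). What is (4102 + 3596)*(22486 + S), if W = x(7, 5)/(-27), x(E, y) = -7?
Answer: 70104610846/405 ≈ 1.7310e+8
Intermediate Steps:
W = 7/27 (W = -7/(-27) = -7*(-1/27) = 7/27 ≈ 0.25926)
S = 91/1215 (S = 7*((-149 + 214)/(27 + 198))/27 = 7*(65/225)/27 = 7*(65*(1/225))/27 = (7/27)*(13/45) = 91/1215 ≈ 0.074897)
(4102 + 3596)*(22486 + S) = (4102 + 3596)*(22486 + 91/1215) = 7698*(27320581/1215) = 70104610846/405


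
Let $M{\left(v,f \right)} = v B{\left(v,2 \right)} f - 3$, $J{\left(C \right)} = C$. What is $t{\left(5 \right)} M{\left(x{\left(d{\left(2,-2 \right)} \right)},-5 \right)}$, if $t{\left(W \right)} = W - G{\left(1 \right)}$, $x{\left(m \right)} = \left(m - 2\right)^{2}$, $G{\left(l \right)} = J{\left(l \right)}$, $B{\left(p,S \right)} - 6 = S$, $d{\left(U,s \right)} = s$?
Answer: $-2572$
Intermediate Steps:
$B{\left(p,S \right)} = 6 + S$
$G{\left(l \right)} = l$
$x{\left(m \right)} = \left(-2 + m\right)^{2}$
$t{\left(W \right)} = -1 + W$ ($t{\left(W \right)} = W - 1 = -1 + W$)
$M{\left(v,f \right)} = -3 + 8 f v$ ($M{\left(v,f \right)} = v \left(6 + 2\right) f - 3 = v 8 f - 3 = 8 v f - 3 = 8 f v - 3 = -3 + 8 f v$)
$t{\left(5 \right)} M{\left(x{\left(d{\left(2,-2 \right)} \right)},-5 \right)} = \left(-1 + 5\right) \left(-3 + 8 \left(-5\right) \left(-2 - 2\right)^{2}\right) = 4 \left(-3 + 8 \left(-5\right) \left(-4\right)^{2}\right) = 4 \left(-3 + 8 \left(-5\right) 16\right) = 4 \left(-3 - 640\right) = 4 \left(-643\right) = -2572$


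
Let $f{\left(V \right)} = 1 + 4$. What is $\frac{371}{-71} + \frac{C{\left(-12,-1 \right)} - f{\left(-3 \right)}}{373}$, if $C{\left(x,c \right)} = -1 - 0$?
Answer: $- \frac{138809}{26483} \approx -5.2414$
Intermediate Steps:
$C{\left(x,c \right)} = -1$ ($C{\left(x,c \right)} = -1 + 0 = -1$)
$f{\left(V \right)} = 5$
$\frac{371}{-71} + \frac{C{\left(-12,-1 \right)} - f{\left(-3 \right)}}{373} = \frac{371}{-71} + \frac{-1 - 5}{373} = 371 \left(- \frac{1}{71}\right) + \left(-1 - 5\right) \frac{1}{373} = - \frac{371}{71} - \frac{6}{373} = - \frac{138809}{26483}$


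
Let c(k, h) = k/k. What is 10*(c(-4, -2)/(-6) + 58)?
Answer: 1735/3 ≈ 578.33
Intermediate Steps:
c(k, h) = 1
10*(c(-4, -2)/(-6) + 58) = 10*(1/(-6) + 58) = 10*(1*(-⅙) + 58) = 10*(-⅙ + 58) = 10*(347/6) = 1735/3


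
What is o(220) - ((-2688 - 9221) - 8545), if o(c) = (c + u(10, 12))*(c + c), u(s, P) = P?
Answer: 122534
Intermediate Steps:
o(c) = 2*c*(12 + c) (o(c) = (c + 12)*(c + c) = (12 + c)*(2*c) = 2*c*(12 + c))
o(220) - ((-2688 - 9221) - 8545) = 2*220*(12 + 220) - ((-2688 - 9221) - 8545) = 2*220*232 - (-11909 - 8545) = 102080 - 1*(-20454) = 102080 + 20454 = 122534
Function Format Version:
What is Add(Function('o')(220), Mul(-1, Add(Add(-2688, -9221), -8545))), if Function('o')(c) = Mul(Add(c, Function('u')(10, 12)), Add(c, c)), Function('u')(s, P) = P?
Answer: 122534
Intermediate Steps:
Function('o')(c) = Mul(2, c, Add(12, c)) (Function('o')(c) = Mul(Add(c, 12), Add(c, c)) = Mul(Add(12, c), Mul(2, c)) = Mul(2, c, Add(12, c)))
Add(Function('o')(220), Mul(-1, Add(Add(-2688, -9221), -8545))) = Add(Mul(2, 220, Add(12, 220)), Mul(-1, Add(Add(-2688, -9221), -8545))) = Add(Mul(2, 220, 232), Mul(-1, Add(-11909, -8545))) = Add(102080, Mul(-1, -20454)) = Add(102080, 20454) = 122534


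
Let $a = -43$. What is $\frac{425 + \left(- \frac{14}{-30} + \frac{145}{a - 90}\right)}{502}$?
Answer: $\frac{846631}{1001490} \approx 0.84537$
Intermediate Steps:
$\frac{425 + \left(- \frac{14}{-30} + \frac{145}{a - 90}\right)}{502} = \frac{425 + \left(- \frac{14}{-30} + \frac{145}{-43 - 90}\right)}{502} = \frac{425 + \left(\left(-14\right) \left(- \frac{1}{30}\right) + \frac{145}{-133}\right)}{502} = \frac{425 + \left(\frac{7}{15} + 145 \left(- \frac{1}{133}\right)\right)}{502} = \frac{425 + \left(\frac{7}{15} - \frac{145}{133}\right)}{502} = \frac{425 - \frac{1244}{1995}}{502} = \frac{1}{502} \cdot \frac{846631}{1995} = \frac{846631}{1001490}$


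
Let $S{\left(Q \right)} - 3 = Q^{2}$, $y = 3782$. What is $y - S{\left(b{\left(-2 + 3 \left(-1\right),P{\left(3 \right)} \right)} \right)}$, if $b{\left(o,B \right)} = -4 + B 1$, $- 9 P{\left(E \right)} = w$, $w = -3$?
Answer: $\frac{33890}{9} \approx 3765.6$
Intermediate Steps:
$P{\left(E \right)} = \frac{1}{3}$ ($P{\left(E \right)} = \left(- \frac{1}{9}\right) \left(-3\right) = \frac{1}{3}$)
$b{\left(o,B \right)} = -4 + B$
$S{\left(Q \right)} = 3 + Q^{2}$
$y - S{\left(b{\left(-2 + 3 \left(-1\right),P{\left(3 \right)} \right)} \right)} = 3782 - \left(3 + \left(-4 + \frac{1}{3}\right)^{2}\right) = 3782 - \left(3 + \left(- \frac{11}{3}\right)^{2}\right) = 3782 - \left(3 + \frac{121}{9}\right) = 3782 - \frac{148}{9} = \frac{33890}{9}$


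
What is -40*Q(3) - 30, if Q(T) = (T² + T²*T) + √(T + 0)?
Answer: -1470 - 40*√3 ≈ -1539.3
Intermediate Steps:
Q(T) = √T + T² + T³ (Q(T) = (T² + T³) + √T = √T + T² + T³)
-40*Q(3) - 30 = -40*(√3 + 3² + 3³) - 30 = -40*(√3 + 9 + 27) - 30 = -40*(36 + √3) - 30 = (-1440 - 40*√3) - 30 = -1470 - 40*√3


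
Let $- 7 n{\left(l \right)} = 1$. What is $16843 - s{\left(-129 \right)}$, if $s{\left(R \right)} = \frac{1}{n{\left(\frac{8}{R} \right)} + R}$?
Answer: $\frac{15226079}{904} \approx 16843.0$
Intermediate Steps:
$n{\left(l \right)} = - \frac{1}{7}$ ($n{\left(l \right)} = \left(- \frac{1}{7}\right) 1 = - \frac{1}{7}$)
$s{\left(R \right)} = \frac{1}{- \frac{1}{7} + R}$
$16843 - s{\left(-129 \right)} = 16843 - \frac{7}{-1 + 7 \left(-129\right)} = 16843 - \frac{7}{-1 - 903} = 16843 - \frac{7}{-904} = 16843 - 7 \left(- \frac{1}{904}\right) = 16843 - - \frac{7}{904} = 16843 + \frac{7}{904} = \frac{15226079}{904}$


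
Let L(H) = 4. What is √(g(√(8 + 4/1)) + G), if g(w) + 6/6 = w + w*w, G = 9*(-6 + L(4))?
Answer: √(-7 + 2*√3) ≈ 1.8804*I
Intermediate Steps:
G = -18 (G = 9*(-6 + 4) = 9*(-2) = -18)
g(w) = -1 + w + w² (g(w) = -1 + (w + w*w) = -1 + (w + w²) = -1 + w + w²)
√(g(√(8 + 4/1)) + G) = √((-1 + √(8 + 4/1) + (√(8 + 4/1))²) - 18) = √((-1 + √(8 + 4*1) + (√(8 + 4*1))²) - 18) = √((-1 + √(8 + 4) + (√(8 + 4))²) - 18) = √((-1 + √12 + (√12)²) - 18) = √((-1 + 2*√3 + (2*√3)²) - 18) = √((-1 + 2*√3 + 12) - 18) = √((11 + 2*√3) - 18) = √(-7 + 2*√3)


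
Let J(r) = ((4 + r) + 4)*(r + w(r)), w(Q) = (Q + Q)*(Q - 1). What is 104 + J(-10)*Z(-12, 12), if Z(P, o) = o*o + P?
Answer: -55336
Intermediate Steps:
Z(P, o) = P + o² (Z(P, o) = o² + P = P + o²)
w(Q) = 2*Q*(-1 + Q) (w(Q) = (2*Q)*(-1 + Q) = 2*Q*(-1 + Q))
J(r) = (8 + r)*(r + 2*r*(-1 + r)) (J(r) = ((4 + r) + 4)*(r + 2*r*(-1 + r)) = (8 + r)*(r + 2*r*(-1 + r)))
104 + J(-10)*Z(-12, 12) = 104 + (-10*(-8 + 2*(-10)² + 15*(-10)))*(-12 + 12²) = 104 + (-10*(-8 + 2*100 - 150))*(-12 + 144) = 104 - 10*(-8 + 200 - 150)*132 = 104 - 10*42*132 = 104 - 420*132 = 104 - 55440 = -55336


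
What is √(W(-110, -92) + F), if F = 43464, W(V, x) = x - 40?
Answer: 2*√10833 ≈ 208.16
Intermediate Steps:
W(V, x) = -40 + x
√(W(-110, -92) + F) = √((-40 - 92) + 43464) = √(-132 + 43464) = √43332 = 2*√10833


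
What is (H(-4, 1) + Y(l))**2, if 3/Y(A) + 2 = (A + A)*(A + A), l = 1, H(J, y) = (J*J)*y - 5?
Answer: 625/4 ≈ 156.25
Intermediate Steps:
H(J, y) = -5 + y*J**2 (H(J, y) = J**2*y - 5 = y*J**2 - 5 = -5 + y*J**2)
Y(A) = 3/(-2 + 4*A**2) (Y(A) = 3/(-2 + (A + A)*(A + A)) = 3/(-2 + (2*A)*(2*A)) = 3/(-2 + 4*A**2))
(H(-4, 1) + Y(l))**2 = ((-5 + 1*(-4)**2) + 3/(2*(-1 + 2*1**2)))**2 = ((-5 + 1*16) + 3/(2*(-1 + 2*1)))**2 = ((-5 + 16) + 3/(2*(-1 + 2)))**2 = (11 + (3/2)/1)**2 = (11 + (3/2)*1)**2 = (11 + 3/2)**2 = (25/2)**2 = 625/4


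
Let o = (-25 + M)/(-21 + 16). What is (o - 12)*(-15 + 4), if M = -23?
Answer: 132/5 ≈ 26.400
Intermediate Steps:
o = 48/5 (o = (-25 - 23)/(-21 + 16) = -48/(-5) = -48*(-⅕) = 48/5 ≈ 9.6000)
(o - 12)*(-15 + 4) = (48/5 - 12)*(-15 + 4) = -12/5*(-11) = 132/5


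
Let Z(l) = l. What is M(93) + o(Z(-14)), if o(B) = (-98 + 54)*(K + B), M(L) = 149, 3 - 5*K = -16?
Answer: 2989/5 ≈ 597.80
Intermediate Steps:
K = 19/5 (K = ⅗ - ⅕*(-16) = ⅗ + 16/5 = 19/5 ≈ 3.8000)
o(B) = -836/5 - 44*B (o(B) = (-98 + 54)*(19/5 + B) = -44*(19/5 + B) = -836/5 - 44*B)
M(93) + o(Z(-14)) = 149 + (-836/5 - 44*(-14)) = 149 + (-836/5 + 616) = 149 + 2244/5 = 2989/5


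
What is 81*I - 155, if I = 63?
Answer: 4948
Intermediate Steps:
81*I - 155 = 81*63 - 155 = 5103 - 155 = 4948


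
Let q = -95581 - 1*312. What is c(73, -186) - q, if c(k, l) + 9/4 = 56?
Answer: 383787/4 ≈ 95947.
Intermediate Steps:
q = -95893 (q = -95581 - 312 = -95893)
c(k, l) = 215/4 (c(k, l) = -9/4 + 56 = 215/4)
c(73, -186) - q = 215/4 - 1*(-95893) = 215/4 + 95893 = 383787/4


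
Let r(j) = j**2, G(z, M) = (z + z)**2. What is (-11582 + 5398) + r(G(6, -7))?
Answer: 14552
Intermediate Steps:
G(z, M) = 4*z**2 (G(z, M) = (2*z)**2 = 4*z**2)
(-11582 + 5398) + r(G(6, -7)) = (-11582 + 5398) + (4*6**2)**2 = -6184 + (4*36)**2 = -6184 + 144**2 = -6184 + 20736 = 14552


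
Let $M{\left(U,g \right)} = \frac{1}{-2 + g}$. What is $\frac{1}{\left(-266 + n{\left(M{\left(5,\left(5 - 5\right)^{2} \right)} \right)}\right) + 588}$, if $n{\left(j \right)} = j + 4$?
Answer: $\frac{2}{651} \approx 0.0030722$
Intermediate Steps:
$n{\left(j \right)} = 4 + j$
$\frac{1}{\left(-266 + n{\left(M{\left(5,\left(5 - 5\right)^{2} \right)} \right)}\right) + 588} = \frac{1}{\left(-266 + \left(4 + \frac{1}{-2 + \left(5 - 5\right)^{2}}\right)\right) + 588} = \frac{1}{\left(-266 + \left(4 + \frac{1}{-2 + 0^{2}}\right)\right) + 588} = \frac{1}{\left(-266 + \left(4 + \frac{1}{-2 + 0}\right)\right) + 588} = \frac{1}{\left(-266 + \left(4 + \frac{1}{-2}\right)\right) + 588} = \frac{1}{\left(-266 + \left(4 - \frac{1}{2}\right)\right) + 588} = \frac{1}{\left(-266 + \frac{7}{2}\right) + 588} = \frac{1}{- \frac{525}{2} + 588} = \frac{1}{\frac{651}{2}} = \frac{2}{651}$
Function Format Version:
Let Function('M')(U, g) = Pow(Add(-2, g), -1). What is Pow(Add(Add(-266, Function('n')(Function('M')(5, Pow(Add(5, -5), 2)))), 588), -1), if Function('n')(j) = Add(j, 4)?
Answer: Rational(2, 651) ≈ 0.0030722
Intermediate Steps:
Function('n')(j) = Add(4, j)
Pow(Add(Add(-266, Function('n')(Function('M')(5, Pow(Add(5, -5), 2)))), 588), -1) = Pow(Add(Add(-266, Add(4, Pow(Add(-2, Pow(Add(5, -5), 2)), -1))), 588), -1) = Pow(Add(Add(-266, Add(4, Pow(Add(-2, Pow(0, 2)), -1))), 588), -1) = Pow(Add(Add(-266, Add(4, Pow(Add(-2, 0), -1))), 588), -1) = Pow(Add(Add(-266, Add(4, Pow(-2, -1))), 588), -1) = Pow(Add(Add(-266, Add(4, Rational(-1, 2))), 588), -1) = Pow(Add(Add(-266, Rational(7, 2)), 588), -1) = Pow(Add(Rational(-525, 2), 588), -1) = Pow(Rational(651, 2), -1) = Rational(2, 651)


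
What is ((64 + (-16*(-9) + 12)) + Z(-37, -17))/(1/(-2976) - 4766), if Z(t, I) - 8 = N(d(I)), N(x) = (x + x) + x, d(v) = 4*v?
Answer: -71424/14183617 ≈ -0.0050357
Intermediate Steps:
N(x) = 3*x (N(x) = 2*x + x = 3*x)
Z(t, I) = 8 + 12*I (Z(t, I) = 8 + 3*(4*I) = 8 + 12*I)
((64 + (-16*(-9) + 12)) + Z(-37, -17))/(1/(-2976) - 4766) = ((64 + (-16*(-9) + 12)) + (8 + 12*(-17)))/(1/(-2976) - 4766) = ((64 + (144 + 12)) + (8 - 204))/(-1/2976 - 4766) = ((64 + 156) - 196)/(-14183617/2976) = (220 - 196)*(-2976/14183617) = 24*(-2976/14183617) = -71424/14183617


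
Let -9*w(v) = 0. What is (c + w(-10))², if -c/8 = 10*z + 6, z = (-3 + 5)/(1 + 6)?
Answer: 246016/49 ≈ 5020.7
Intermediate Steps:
w(v) = 0 (w(v) = -⅑*0 = 0)
z = 2/7 ≈ 0.28571
c = -496/7 (c = -8*(10*(2/7) + 6) = -8*(20/7 + 6) = -8*62/7 = -496/7 ≈ -70.857)
(c + w(-10))² = (-496/7 + 0)² = (-496/7)² = 246016/49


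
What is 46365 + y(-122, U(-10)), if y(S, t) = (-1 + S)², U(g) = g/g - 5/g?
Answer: 61494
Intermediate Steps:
U(g) = 1 - 5/g
46365 + y(-122, U(-10)) = 46365 + (-1 - 122)² = 46365 + (-123)² = 46365 + 15129 = 61494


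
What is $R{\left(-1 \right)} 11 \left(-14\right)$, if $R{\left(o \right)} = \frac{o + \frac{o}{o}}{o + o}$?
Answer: $0$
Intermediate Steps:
$R{\left(o \right)} = \frac{1 + o}{2 o}$ ($R{\left(o \right)} = \frac{o + 1}{2 o} = \left(1 + o\right) \frac{1}{2 o} = \frac{1 + o}{2 o}$)
$R{\left(-1 \right)} 11 \left(-14\right) = \frac{1 - 1}{2 \left(-1\right)} 11 \left(-14\right) = \frac{1}{2} \left(-1\right) 0 \cdot 11 \left(-14\right) = 0 \cdot 11 \left(-14\right) = 0 \left(-14\right) = 0$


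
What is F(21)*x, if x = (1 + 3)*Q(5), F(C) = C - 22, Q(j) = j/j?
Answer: -4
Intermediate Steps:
Q(j) = 1
F(C) = -22 + C
x = 4 (x = (1 + 3)*1 = 4*1 = 4)
F(21)*x = (-22 + 21)*4 = -1*4 = -4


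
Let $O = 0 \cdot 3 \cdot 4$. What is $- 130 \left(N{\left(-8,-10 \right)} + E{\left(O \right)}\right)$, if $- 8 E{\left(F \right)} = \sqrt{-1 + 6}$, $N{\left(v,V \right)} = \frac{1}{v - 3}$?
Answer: $\frac{130}{11} + \frac{65 \sqrt{5}}{4} \approx 48.154$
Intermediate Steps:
$N{\left(v,V \right)} = \frac{1}{-3 + v}$
$O = 0$ ($O = 0 \cdot 4 = 0$)
$E{\left(F \right)} = - \frac{\sqrt{5}}{8}$ ($E{\left(F \right)} = - \frac{\sqrt{-1 + 6}}{8} = - \frac{\sqrt{5}}{8}$)
$- 130 \left(N{\left(-8,-10 \right)} + E{\left(O \right)}\right) = - 130 \left(\frac{1}{-3 - 8} - \frac{\sqrt{5}}{8}\right) = - 130 \left(\frac{1}{-11} - \frac{\sqrt{5}}{8}\right) = - 130 \left(- \frac{1}{11} - \frac{\sqrt{5}}{8}\right) = \frac{130}{11} + \frac{65 \sqrt{5}}{4}$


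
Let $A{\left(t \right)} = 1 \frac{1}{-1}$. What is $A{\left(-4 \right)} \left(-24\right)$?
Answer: $24$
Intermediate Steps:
$A{\left(t \right)} = -1$ ($A{\left(t \right)} = 1 \left(-1\right) = -1$)
$A{\left(-4 \right)} \left(-24\right) = \left(-1\right) \left(-24\right) = 24$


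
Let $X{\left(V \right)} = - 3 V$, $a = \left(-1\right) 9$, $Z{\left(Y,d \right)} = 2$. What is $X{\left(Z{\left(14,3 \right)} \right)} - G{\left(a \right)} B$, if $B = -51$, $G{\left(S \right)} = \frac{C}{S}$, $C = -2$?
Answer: $\frac{16}{3} \approx 5.3333$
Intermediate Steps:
$a = -9$
$G{\left(S \right)} = - \frac{2}{S}$
$X{\left(Z{\left(14,3 \right)} \right)} - G{\left(a \right)} B = \left(-3\right) 2 - - \frac{2}{-9} \left(-51\right) = -6 - \left(-2\right) \left(- \frac{1}{9}\right) \left(-51\right) = -6 - \frac{2}{9} \left(-51\right) = -6 - - \frac{34}{3} = -6 + \frac{34}{3} = \frac{16}{3}$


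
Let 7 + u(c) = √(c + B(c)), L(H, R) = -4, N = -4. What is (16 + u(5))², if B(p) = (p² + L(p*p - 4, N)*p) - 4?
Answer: (9 + √6)² ≈ 131.09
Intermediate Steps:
B(p) = -4 + p² - 4*p (B(p) = (p² - 4*p) - 4 = -4 + p² - 4*p)
u(c) = -7 + √(-4 + c² - 3*c) (u(c) = -7 + √(c + (-4 + c² - 4*c)) = -7 + √(-4 + c² - 3*c))
(16 + u(5))² = (16 + (-7 + √(-4 + 5² - 3*5)))² = (16 + (-7 + √(-4 + 25 - 15)))² = (16 + (-7 + √6))² = (9 + √6)²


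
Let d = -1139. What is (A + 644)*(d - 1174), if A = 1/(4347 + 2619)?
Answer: -1152928985/774 ≈ -1.4896e+6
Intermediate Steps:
A = 1/6966 ≈ 0.00014355
(A + 644)*(d - 1174) = (1/6966 + 644)*(-1139 - 1174) = (4486105/6966)*(-2313) = -1152928985/774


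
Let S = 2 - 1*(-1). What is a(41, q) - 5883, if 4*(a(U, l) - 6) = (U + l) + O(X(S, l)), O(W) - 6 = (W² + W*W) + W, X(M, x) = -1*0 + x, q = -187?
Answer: 46103/4 ≈ 11526.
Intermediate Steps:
S = 3 (S = 2 + 1 = 3)
X(M, x) = x (X(M, x) = 0 + x = x)
O(W) = 6 + W + 2*W² (O(W) = 6 + ((W² + W*W) + W) = 6 + ((W² + W²) + W) = 6 + (2*W² + W) = 6 + (W + 2*W²) = 6 + W + 2*W²)
a(U, l) = 15/2 + l/2 + l²/2 + U/4 (a(U, l) = 6 + ((U + l) + (6 + l + 2*l²))/4 = 6 + (6 + U + 2*l + 2*l²)/4 = 6 + (3/2 + l/2 + l²/2 + U/4) = 15/2 + l/2 + l²/2 + U/4)
a(41, q) - 5883 = (15/2 + (½)*(-187) + (½)*(-187)² + (¼)*41) - 5883 = (15/2 - 187/2 + (½)*34969 + 41/4) - 5883 = (15/2 - 187/2 + 34969/2 + 41/4) - 5883 = 69635/4 - 5883 = 46103/4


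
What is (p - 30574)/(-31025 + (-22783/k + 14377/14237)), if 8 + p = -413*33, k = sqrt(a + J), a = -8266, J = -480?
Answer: 2431500904182917341656/1706351622885551854825 + 204163554628202997*I*sqrt(8746)/1706351622885551854825 ≈ 1.425 + 0.01119*I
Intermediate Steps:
k = I*sqrt(8746) (k = sqrt(-8266 - 480) = sqrt(-8746) = I*sqrt(8746) ≈ 93.52*I)
p = -13637 (p = -8 - 413*33 = -8 - 13629 = -13637)
(p - 30574)/(-31025 + (-22783/k + 14377/14237)) = (-13637 - 30574)/(-31025 + (-22783*(-I*sqrt(8746)/8746) + 14377/14237)) = -44211/(-31025 + (-(-22783)*I*sqrt(8746)/8746 + 14377*(1/14237))) = -44211/(-31025 + (22783*I*sqrt(8746)/8746 + 14377/14237)) = -44211/(-31025 + (14377/14237 + 22783*I*sqrt(8746)/8746)) = -44211/(-441688548/14237 + 22783*I*sqrt(8746)/8746)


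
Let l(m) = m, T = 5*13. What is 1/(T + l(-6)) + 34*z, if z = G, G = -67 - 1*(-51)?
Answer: -32095/59 ≈ -543.98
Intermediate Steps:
G = -16 (G = -67 + 51 = -16)
z = -16
T = 65
1/(T + l(-6)) + 34*z = 1/(65 - 6) + 34*(-16) = 1/59 - 544 = -32095/59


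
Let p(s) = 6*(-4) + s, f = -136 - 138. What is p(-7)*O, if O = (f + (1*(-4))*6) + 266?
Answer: 992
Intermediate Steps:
f = -274
p(s) = -24 + s
O = -32 (O = (-274 + (1*(-4))*6) + 266 = (-274 - 4*6) + 266 = (-274 - 24) + 266 = -298 + 266 = -32)
p(-7)*O = (-24 - 7)*(-32) = -31*(-32) = 992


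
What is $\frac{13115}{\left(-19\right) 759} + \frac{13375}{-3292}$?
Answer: $- \frac{236055455}{47473932} \approx -4.9723$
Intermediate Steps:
$\frac{13115}{\left(-19\right) 759} + \frac{13375}{-3292} = \frac{13115}{-14421} + 13375 \left(- \frac{1}{3292}\right) = 13115 \left(- \frac{1}{14421}\right) - \frac{13375}{3292} = - \frac{13115}{14421} - \frac{13375}{3292} = - \frac{236055455}{47473932}$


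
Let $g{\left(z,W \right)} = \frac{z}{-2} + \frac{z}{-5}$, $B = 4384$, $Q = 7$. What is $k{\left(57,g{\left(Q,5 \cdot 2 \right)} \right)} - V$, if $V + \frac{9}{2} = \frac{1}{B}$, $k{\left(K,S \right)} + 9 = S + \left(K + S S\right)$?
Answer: $\frac{7848431}{109600} \approx 71.61$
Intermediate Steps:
$g{\left(z,W \right)} = - \frac{7 z}{10}$ ($g{\left(z,W \right)} = z \left(- \frac{1}{2}\right) + z \left(- \frac{1}{5}\right) = - \frac{z}{2} - \frac{z}{5} = - \frac{7 z}{10}$)
$k{\left(K,S \right)} = -9 + K + S + S^{2}$ ($k{\left(K,S \right)} = -9 + \left(S + \left(K + S S\right)\right) = -9 + \left(S + \left(K + S^{2}\right)\right) = -9 + \left(K + S + S^{2}\right) = -9 + K + S + S^{2}$)
$V = - \frac{19727}{4384}$ ($V = - \frac{9}{2} + \frac{1}{4384} = - \frac{19727}{4384} \approx -4.4998$)
$k{\left(57,g{\left(Q,5 \cdot 2 \right)} \right)} - V = \left(-9 + 57 - \frac{49}{10} + \left(\left(- \frac{7}{10}\right) 7\right)^{2}\right) - - \frac{19727}{4384} = \left(-9 + 57 - \frac{49}{10} + \left(- \frac{49}{10}\right)^{2}\right) + \frac{19727}{4384} = \left(-9 + 57 - \frac{49}{10} + \frac{2401}{100}\right) + \frac{19727}{4384} = \frac{6711}{100} + \frac{19727}{4384} = \frac{7848431}{109600}$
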